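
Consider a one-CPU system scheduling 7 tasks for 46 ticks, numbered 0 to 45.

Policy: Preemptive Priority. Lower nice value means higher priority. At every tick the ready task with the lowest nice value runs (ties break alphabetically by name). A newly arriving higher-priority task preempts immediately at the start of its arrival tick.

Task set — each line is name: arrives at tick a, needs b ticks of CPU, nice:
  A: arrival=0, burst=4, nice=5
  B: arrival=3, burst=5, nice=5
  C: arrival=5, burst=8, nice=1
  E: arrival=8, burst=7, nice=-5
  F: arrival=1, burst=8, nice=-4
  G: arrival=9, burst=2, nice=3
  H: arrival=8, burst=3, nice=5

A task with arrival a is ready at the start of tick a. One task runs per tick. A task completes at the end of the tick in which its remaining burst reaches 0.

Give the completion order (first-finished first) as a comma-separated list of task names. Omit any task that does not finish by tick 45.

completion order = E, F, C, G, A, B, H

t=0: ready={A} → run A
t=1: ready={A,F} → run F
t=2: ready={A,F} → run F
t=3: ready={A,B,F} → run F
t=4: ready={A,B,F} → run F
t=5: ready={A,B,C,F} → run F
t=6: ready={A,B,C,F} → run F
t=7: ready={A,B,C,F} → run F
t=8: ready={A,B,C,E,F,H} → run E
t=9: ready={A,B,C,E,F,G,H} → run E
t=10: ready={A,B,C,E,F,G,H} → run E
t=11: ready={A,B,C,E,F,G,H} → run E
t=12: ready={A,B,C,E,F,G,H} → run E
t=13: ready={A,B,C,E,F,G,H} → run E
t=14: ready={A,B,C,E,F,G,H} → run E
t=15: ready={A,B,C,F,G,H} → run F
t=16: ready={A,B,C,G,H} → run C
t=17: ready={A,B,C,G,H} → run C
t=18: ready={A,B,C,G,H} → run C
t=19: ready={A,B,C,G,H} → run C
t=20: ready={A,B,C,G,H} → run C
t=21: ready={A,B,C,G,H} → run C
t=22: ready={A,B,C,G,H} → run C
t=23: ready={A,B,C,G,H} → run C
t=24: ready={A,B,G,H} → run G
t=25: ready={A,B,G,H} → run G
t=26: ready={A,B,H} → run A
t=27: ready={A,B,H} → run A
t=28: ready={A,B,H} → run A
t=29: ready={B,H} → run B
t=30: ready={B,H} → run B
t=31: ready={B,H} → run B
t=32: ready={B,H} → run B
t=33: ready={B,H} → run B
t=34: ready={H} → run H
t=35: ready={H} → run H
t=36: ready={H} → run H
t=37: (idle)
t=38: (idle)
t=39: (idle)
t=40: (idle)
t=41: (idle)
t=42: (idle)
t=43: (idle)
t=44: (idle)
t=45: (idle)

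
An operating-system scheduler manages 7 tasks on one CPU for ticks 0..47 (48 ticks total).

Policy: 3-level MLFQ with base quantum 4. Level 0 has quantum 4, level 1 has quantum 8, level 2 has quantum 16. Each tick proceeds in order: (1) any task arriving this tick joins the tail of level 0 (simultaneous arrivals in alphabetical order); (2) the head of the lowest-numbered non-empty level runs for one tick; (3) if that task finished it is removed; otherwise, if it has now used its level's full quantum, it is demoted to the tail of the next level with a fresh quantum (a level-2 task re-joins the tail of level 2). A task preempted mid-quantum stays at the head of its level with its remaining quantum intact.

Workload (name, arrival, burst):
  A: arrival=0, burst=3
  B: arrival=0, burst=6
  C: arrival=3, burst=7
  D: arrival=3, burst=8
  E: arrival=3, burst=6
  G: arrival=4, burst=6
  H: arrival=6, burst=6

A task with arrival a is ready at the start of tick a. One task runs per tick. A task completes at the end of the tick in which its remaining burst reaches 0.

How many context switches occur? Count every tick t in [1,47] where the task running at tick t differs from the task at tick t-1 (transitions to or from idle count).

context switches = 13

t=0: L0/L1/L2 = AB/-/- → run A
t=1: L0/L1/L2 = AB/-/- → run A
t=2: L0/L1/L2 = AB/-/- → run A
t=3: L0/L1/L2 = BCDE/-/- → run B
t=4: L0/L1/L2 = BCDEG/-/- → run B
t=5: L0/L1/L2 = BCDEG/-/- → run B
t=6: L0/L1/L2 = BCDEGH/-/- → run B
t=7: L0/L1/L2 = CDEGH/B/- → run C
t=8: L0/L1/L2 = CDEGH/B/- → run C
t=9: L0/L1/L2 = CDEGH/B/- → run C
t=10: L0/L1/L2 = CDEGH/B/- → run C
t=11: L0/L1/L2 = DEGH/BC/- → run D
t=12: L0/L1/L2 = DEGH/BC/- → run D
t=13: L0/L1/L2 = DEGH/BC/- → run D
t=14: L0/L1/L2 = DEGH/BC/- → run D
t=15: L0/L1/L2 = EGH/BCD/- → run E
t=16: L0/L1/L2 = EGH/BCD/- → run E
t=17: L0/L1/L2 = EGH/BCD/- → run E
t=18: L0/L1/L2 = EGH/BCD/- → run E
t=19: L0/L1/L2 = GH/BCDE/- → run G
t=20: L0/L1/L2 = GH/BCDE/- → run G
t=21: L0/L1/L2 = GH/BCDE/- → run G
t=22: L0/L1/L2 = GH/BCDE/- → run G
t=23: L0/L1/L2 = H/BCDEG/- → run H
t=24: L0/L1/L2 = H/BCDEG/- → run H
t=25: L0/L1/L2 = H/BCDEG/- → run H
t=26: L0/L1/L2 = H/BCDEG/- → run H
t=27: L0/L1/L2 = -/BCDEGH/- → run B
t=28: L0/L1/L2 = -/BCDEGH/- → run B
t=29: L0/L1/L2 = -/CDEGH/- → run C
t=30: L0/L1/L2 = -/CDEGH/- → run C
t=31: L0/L1/L2 = -/CDEGH/- → run C
t=32: L0/L1/L2 = -/DEGH/- → run D
t=33: L0/L1/L2 = -/DEGH/- → run D
t=34: L0/L1/L2 = -/DEGH/- → run D
t=35: L0/L1/L2 = -/DEGH/- → run D
t=36: L0/L1/L2 = -/EGH/- → run E
t=37: L0/L1/L2 = -/EGH/- → run E
t=38: L0/L1/L2 = -/GH/- → run G
t=39: L0/L1/L2 = -/GH/- → run G
t=40: L0/L1/L2 = -/H/- → run H
t=41: L0/L1/L2 = -/H/- → run H
t=42: (idle)
t=43: (idle)
t=44: (idle)
t=45: (idle)
t=46: (idle)
t=47: (idle)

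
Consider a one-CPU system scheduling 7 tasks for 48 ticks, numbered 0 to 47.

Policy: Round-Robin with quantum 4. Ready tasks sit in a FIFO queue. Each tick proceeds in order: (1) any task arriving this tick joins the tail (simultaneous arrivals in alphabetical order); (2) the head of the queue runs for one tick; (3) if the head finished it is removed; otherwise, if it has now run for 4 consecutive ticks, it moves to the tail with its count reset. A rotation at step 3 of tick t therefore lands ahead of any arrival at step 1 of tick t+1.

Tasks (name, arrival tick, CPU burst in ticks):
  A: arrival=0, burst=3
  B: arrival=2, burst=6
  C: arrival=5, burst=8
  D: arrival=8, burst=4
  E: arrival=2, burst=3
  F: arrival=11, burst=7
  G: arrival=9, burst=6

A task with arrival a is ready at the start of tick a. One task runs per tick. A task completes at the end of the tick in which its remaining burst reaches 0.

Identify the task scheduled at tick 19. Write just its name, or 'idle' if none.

running at tick 19 = D

t=0: queue=[A] q_used=0 → run A
t=1: queue=[A] q_used=1 → run A
t=2: queue=[A,B,E] q_used=2 → run A
t=3: queue=[B,E] q_used=0 → run B
t=4: queue=[B,E] q_used=1 → run B
t=5: queue=[B,E,C] q_used=2 → run B
t=6: queue=[B,E,C] q_used=3 → run B
t=7: queue=[E,C,B] q_used=0 → run E
t=8: queue=[E,C,B,D] q_used=1 → run E
t=9: queue=[E,C,B,D,G] q_used=2 → run E
t=10: queue=[C,B,D,G] q_used=0 → run C
t=11: queue=[C,B,D,G,F] q_used=1 → run C
t=12: queue=[C,B,D,G,F] q_used=2 → run C
t=13: queue=[C,B,D,G,F] q_used=3 → run C
t=14: queue=[B,D,G,F,C] q_used=0 → run B
t=15: queue=[B,D,G,F,C] q_used=1 → run B
t=16: queue=[D,G,F,C] q_used=0 → run D
t=17: queue=[D,G,F,C] q_used=1 → run D
t=18: queue=[D,G,F,C] q_used=2 → run D
t=19: queue=[D,G,F,C] q_used=3 → run D
t=20: queue=[G,F,C] q_used=0 → run G
t=21: queue=[G,F,C] q_used=1 → run G
t=22: queue=[G,F,C] q_used=2 → run G
t=23: queue=[G,F,C] q_used=3 → run G
t=24: queue=[F,C,G] q_used=0 → run F
t=25: queue=[F,C,G] q_used=1 → run F
t=26: queue=[F,C,G] q_used=2 → run F
t=27: queue=[F,C,G] q_used=3 → run F
t=28: queue=[C,G,F] q_used=0 → run C
t=29: queue=[C,G,F] q_used=1 → run C
t=30: queue=[C,G,F] q_used=2 → run C
t=31: queue=[C,G,F] q_used=3 → run C
t=32: queue=[G,F] q_used=0 → run G
t=33: queue=[G,F] q_used=1 → run G
t=34: queue=[F] q_used=0 → run F
t=35: queue=[F] q_used=1 → run F
t=36: queue=[F] q_used=2 → run F
t=37: (idle)
t=38: (idle)
t=39: (idle)
t=40: (idle)
t=41: (idle)
t=42: (idle)
t=43: (idle)
t=44: (idle)
t=45: (idle)
t=46: (idle)
t=47: (idle)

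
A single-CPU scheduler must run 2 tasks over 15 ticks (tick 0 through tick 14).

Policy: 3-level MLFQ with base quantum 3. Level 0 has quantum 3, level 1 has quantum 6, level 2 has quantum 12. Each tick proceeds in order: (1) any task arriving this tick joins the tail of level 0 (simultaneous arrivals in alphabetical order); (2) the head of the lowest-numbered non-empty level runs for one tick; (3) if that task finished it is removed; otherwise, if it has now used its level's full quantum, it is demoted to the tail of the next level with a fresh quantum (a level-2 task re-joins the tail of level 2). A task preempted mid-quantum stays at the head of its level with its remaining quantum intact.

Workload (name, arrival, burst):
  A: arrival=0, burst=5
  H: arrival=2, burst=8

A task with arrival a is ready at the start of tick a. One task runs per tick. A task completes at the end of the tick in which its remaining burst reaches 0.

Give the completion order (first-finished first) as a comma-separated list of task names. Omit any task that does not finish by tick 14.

completion order = A, H

t=0: L0/L1/L2 = A/-/- → run A
t=1: L0/L1/L2 = A/-/- → run A
t=2: L0/L1/L2 = AH/-/- → run A
t=3: L0/L1/L2 = H/A/- → run H
t=4: L0/L1/L2 = H/A/- → run H
t=5: L0/L1/L2 = H/A/- → run H
t=6: L0/L1/L2 = -/AH/- → run A
t=7: L0/L1/L2 = -/AH/- → run A
t=8: L0/L1/L2 = -/H/- → run H
t=9: L0/L1/L2 = -/H/- → run H
t=10: L0/L1/L2 = -/H/- → run H
t=11: L0/L1/L2 = -/H/- → run H
t=12: L0/L1/L2 = -/H/- → run H
t=13: (idle)
t=14: (idle)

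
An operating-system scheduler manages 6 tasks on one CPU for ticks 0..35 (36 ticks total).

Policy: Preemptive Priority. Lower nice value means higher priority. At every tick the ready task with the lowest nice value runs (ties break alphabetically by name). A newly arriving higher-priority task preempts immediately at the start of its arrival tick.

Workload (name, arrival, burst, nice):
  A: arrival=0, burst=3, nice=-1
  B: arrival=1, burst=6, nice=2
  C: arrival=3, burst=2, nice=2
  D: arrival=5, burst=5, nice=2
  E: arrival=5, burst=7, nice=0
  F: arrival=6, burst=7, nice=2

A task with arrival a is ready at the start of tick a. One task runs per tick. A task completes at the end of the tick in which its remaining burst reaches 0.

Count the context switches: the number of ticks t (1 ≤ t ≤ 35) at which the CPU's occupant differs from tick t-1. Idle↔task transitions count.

t=0: ready={A} → run A
t=1: ready={A,B} → run A
t=2: ready={A,B} → run A
t=3: ready={B,C} → run B
t=4: ready={B,C} → run B
t=5: ready={B,C,D,E} → run E
t=6: ready={B,C,D,E,F} → run E
t=7: ready={B,C,D,E,F} → run E
t=8: ready={B,C,D,E,F} → run E
t=9: ready={B,C,D,E,F} → run E
t=10: ready={B,C,D,E,F} → run E
t=11: ready={B,C,D,E,F} → run E
t=12: ready={B,C,D,F} → run B
t=13: ready={B,C,D,F} → run B
t=14: ready={B,C,D,F} → run B
t=15: ready={B,C,D,F} → run B
t=16: ready={C,D,F} → run C
t=17: ready={C,D,F} → run C
t=18: ready={D,F} → run D
t=19: ready={D,F} → run D
t=20: ready={D,F} → run D
t=21: ready={D,F} → run D
t=22: ready={D,F} → run D
t=23: ready={F} → run F
t=24: ready={F} → run F
t=25: ready={F} → run F
t=26: ready={F} → run F
t=27: ready={F} → run F
t=28: ready={F} → run F
t=29: ready={F} → run F
t=30: (idle)
t=31: (idle)
t=32: (idle)
t=33: (idle)
t=34: (idle)
t=35: (idle)

context switches = 7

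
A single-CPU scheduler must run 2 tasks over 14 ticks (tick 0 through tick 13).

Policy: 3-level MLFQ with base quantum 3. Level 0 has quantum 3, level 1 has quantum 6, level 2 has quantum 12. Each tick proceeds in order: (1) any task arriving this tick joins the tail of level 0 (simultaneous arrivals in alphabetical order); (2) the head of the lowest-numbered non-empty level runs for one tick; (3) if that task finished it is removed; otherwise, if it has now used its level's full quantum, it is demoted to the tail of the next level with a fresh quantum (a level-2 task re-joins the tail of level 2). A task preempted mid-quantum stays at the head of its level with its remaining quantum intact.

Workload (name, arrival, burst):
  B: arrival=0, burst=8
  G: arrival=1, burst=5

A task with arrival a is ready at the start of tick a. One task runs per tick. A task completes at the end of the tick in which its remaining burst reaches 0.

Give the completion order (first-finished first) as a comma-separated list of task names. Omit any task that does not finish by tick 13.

completion order = B, G

t=0: L0/L1/L2 = B/-/- → run B
t=1: L0/L1/L2 = BG/-/- → run B
t=2: L0/L1/L2 = BG/-/- → run B
t=3: L0/L1/L2 = G/B/- → run G
t=4: L0/L1/L2 = G/B/- → run G
t=5: L0/L1/L2 = G/B/- → run G
t=6: L0/L1/L2 = -/BG/- → run B
t=7: L0/L1/L2 = -/BG/- → run B
t=8: L0/L1/L2 = -/BG/- → run B
t=9: L0/L1/L2 = -/BG/- → run B
t=10: L0/L1/L2 = -/BG/- → run B
t=11: L0/L1/L2 = -/G/- → run G
t=12: L0/L1/L2 = -/G/- → run G
t=13: (idle)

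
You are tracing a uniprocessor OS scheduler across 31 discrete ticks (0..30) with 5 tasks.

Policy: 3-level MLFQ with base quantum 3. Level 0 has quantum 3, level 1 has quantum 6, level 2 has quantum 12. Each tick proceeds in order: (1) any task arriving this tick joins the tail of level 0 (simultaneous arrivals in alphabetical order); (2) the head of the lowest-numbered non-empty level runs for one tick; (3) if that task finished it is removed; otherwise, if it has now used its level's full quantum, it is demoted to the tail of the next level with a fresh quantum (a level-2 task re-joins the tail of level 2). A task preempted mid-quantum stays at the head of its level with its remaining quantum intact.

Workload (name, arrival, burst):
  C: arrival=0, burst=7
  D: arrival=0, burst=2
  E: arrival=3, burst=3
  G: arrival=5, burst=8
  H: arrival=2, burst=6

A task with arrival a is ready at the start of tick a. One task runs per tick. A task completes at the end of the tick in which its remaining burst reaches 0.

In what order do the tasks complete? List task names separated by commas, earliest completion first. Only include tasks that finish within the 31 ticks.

completion order = D, E, C, H, G

t=0: L0/L1/L2 = CD/-/- → run C
t=1: L0/L1/L2 = CD/-/- → run C
t=2: L0/L1/L2 = CDH/-/- → run C
t=3: L0/L1/L2 = DHE/C/- → run D
t=4: L0/L1/L2 = DHE/C/- → run D
t=5: L0/L1/L2 = HEG/C/- → run H
t=6: L0/L1/L2 = HEG/C/- → run H
t=7: L0/L1/L2 = HEG/C/- → run H
t=8: L0/L1/L2 = EG/CH/- → run E
t=9: L0/L1/L2 = EG/CH/- → run E
t=10: L0/L1/L2 = EG/CH/- → run E
t=11: L0/L1/L2 = G/CH/- → run G
t=12: L0/L1/L2 = G/CH/- → run G
t=13: L0/L1/L2 = G/CH/- → run G
t=14: L0/L1/L2 = -/CHG/- → run C
t=15: L0/L1/L2 = -/CHG/- → run C
t=16: L0/L1/L2 = -/CHG/- → run C
t=17: L0/L1/L2 = -/CHG/- → run C
t=18: L0/L1/L2 = -/HG/- → run H
t=19: L0/L1/L2 = -/HG/- → run H
t=20: L0/L1/L2 = -/HG/- → run H
t=21: L0/L1/L2 = -/G/- → run G
t=22: L0/L1/L2 = -/G/- → run G
t=23: L0/L1/L2 = -/G/- → run G
t=24: L0/L1/L2 = -/G/- → run G
t=25: L0/L1/L2 = -/G/- → run G
t=26: (idle)
t=27: (idle)
t=28: (idle)
t=29: (idle)
t=30: (idle)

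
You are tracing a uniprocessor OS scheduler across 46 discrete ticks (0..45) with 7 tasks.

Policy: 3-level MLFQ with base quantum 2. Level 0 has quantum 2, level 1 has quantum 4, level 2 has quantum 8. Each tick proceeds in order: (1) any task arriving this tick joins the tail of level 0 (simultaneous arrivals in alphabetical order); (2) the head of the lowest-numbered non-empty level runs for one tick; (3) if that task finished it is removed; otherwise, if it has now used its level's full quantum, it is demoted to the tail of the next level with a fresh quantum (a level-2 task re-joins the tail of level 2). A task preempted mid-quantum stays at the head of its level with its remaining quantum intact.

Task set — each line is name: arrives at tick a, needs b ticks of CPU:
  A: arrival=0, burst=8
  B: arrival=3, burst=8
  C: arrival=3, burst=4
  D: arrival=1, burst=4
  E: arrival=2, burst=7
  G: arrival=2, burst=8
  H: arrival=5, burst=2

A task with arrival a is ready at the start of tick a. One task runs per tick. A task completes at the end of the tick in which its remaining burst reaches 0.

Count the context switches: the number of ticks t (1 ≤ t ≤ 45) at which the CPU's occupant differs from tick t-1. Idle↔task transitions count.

t=0: L0/L1/L2 = A/-/- → run A
t=1: L0/L1/L2 = AD/-/- → run A
t=2: L0/L1/L2 = DEG/A/- → run D
t=3: L0/L1/L2 = DEGBC/A/- → run D
t=4: L0/L1/L2 = EGBC/AD/- → run E
t=5: L0/L1/L2 = EGBCH/AD/- → run E
t=6: L0/L1/L2 = GBCH/ADE/- → run G
t=7: L0/L1/L2 = GBCH/ADE/- → run G
t=8: L0/L1/L2 = BCH/ADEG/- → run B
t=9: L0/L1/L2 = BCH/ADEG/- → run B
t=10: L0/L1/L2 = CH/ADEGB/- → run C
t=11: L0/L1/L2 = CH/ADEGB/- → run C
t=12: L0/L1/L2 = H/ADEGBC/- → run H
t=13: L0/L1/L2 = H/ADEGBC/- → run H
t=14: L0/L1/L2 = -/ADEGBC/- → run A
t=15: L0/L1/L2 = -/ADEGBC/- → run A
t=16: L0/L1/L2 = -/ADEGBC/- → run A
t=17: L0/L1/L2 = -/ADEGBC/- → run A
t=18: L0/L1/L2 = -/DEGBC/A → run D
t=19: L0/L1/L2 = -/DEGBC/A → run D
t=20: L0/L1/L2 = -/EGBC/A → run E
t=21: L0/L1/L2 = -/EGBC/A → run E
t=22: L0/L1/L2 = -/EGBC/A → run E
t=23: L0/L1/L2 = -/EGBC/A → run E
t=24: L0/L1/L2 = -/GBC/AE → run G
t=25: L0/L1/L2 = -/GBC/AE → run G
t=26: L0/L1/L2 = -/GBC/AE → run G
t=27: L0/L1/L2 = -/GBC/AE → run G
t=28: L0/L1/L2 = -/BC/AEG → run B
t=29: L0/L1/L2 = -/BC/AEG → run B
t=30: L0/L1/L2 = -/BC/AEG → run B
t=31: L0/L1/L2 = -/BC/AEG → run B
t=32: L0/L1/L2 = -/C/AEGB → run C
t=33: L0/L1/L2 = -/C/AEGB → run C
t=34: L0/L1/L2 = -/-/AEGB → run A
t=35: L0/L1/L2 = -/-/AEGB → run A
t=36: L0/L1/L2 = -/-/EGB → run E
t=37: L0/L1/L2 = -/-/GB → run G
t=38: L0/L1/L2 = -/-/GB → run G
t=39: L0/L1/L2 = -/-/B → run B
t=40: L0/L1/L2 = -/-/B → run B
t=41: (idle)
t=42: (idle)
t=43: (idle)
t=44: (idle)
t=45: (idle)

context switches = 17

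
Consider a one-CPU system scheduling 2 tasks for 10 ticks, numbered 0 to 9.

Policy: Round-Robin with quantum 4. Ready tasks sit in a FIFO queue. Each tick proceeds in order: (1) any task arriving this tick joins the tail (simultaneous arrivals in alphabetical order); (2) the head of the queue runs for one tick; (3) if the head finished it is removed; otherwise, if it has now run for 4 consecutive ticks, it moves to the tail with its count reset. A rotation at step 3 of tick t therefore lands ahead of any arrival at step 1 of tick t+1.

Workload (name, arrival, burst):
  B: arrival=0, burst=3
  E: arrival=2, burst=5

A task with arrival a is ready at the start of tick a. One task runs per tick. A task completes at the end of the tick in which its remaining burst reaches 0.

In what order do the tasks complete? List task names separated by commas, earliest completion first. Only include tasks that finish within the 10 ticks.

completion order = B, E

t=0: queue=[B] q_used=0 → run B
t=1: queue=[B] q_used=1 → run B
t=2: queue=[B,E] q_used=2 → run B
t=3: queue=[E] q_used=0 → run E
t=4: queue=[E] q_used=1 → run E
t=5: queue=[E] q_used=2 → run E
t=6: queue=[E] q_used=3 → run E
t=7: queue=[E] q_used=0 → run E
t=8: (idle)
t=9: (idle)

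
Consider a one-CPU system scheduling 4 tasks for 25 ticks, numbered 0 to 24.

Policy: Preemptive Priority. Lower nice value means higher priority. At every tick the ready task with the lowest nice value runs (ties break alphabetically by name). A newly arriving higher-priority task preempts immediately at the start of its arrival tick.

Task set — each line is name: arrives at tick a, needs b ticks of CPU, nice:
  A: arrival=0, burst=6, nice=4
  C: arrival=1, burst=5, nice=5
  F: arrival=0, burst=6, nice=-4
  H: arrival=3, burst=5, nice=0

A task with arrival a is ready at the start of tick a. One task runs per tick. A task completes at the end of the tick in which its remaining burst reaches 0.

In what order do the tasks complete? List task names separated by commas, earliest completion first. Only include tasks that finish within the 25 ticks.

completion order = F, H, A, C

t=0: ready={A,F} → run F
t=1: ready={A,C,F} → run F
t=2: ready={A,C,F} → run F
t=3: ready={A,C,F,H} → run F
t=4: ready={A,C,F,H} → run F
t=5: ready={A,C,F,H} → run F
t=6: ready={A,C,H} → run H
t=7: ready={A,C,H} → run H
t=8: ready={A,C,H} → run H
t=9: ready={A,C,H} → run H
t=10: ready={A,C,H} → run H
t=11: ready={A,C} → run A
t=12: ready={A,C} → run A
t=13: ready={A,C} → run A
t=14: ready={A,C} → run A
t=15: ready={A,C} → run A
t=16: ready={A,C} → run A
t=17: ready={C} → run C
t=18: ready={C} → run C
t=19: ready={C} → run C
t=20: ready={C} → run C
t=21: ready={C} → run C
t=22: (idle)
t=23: (idle)
t=24: (idle)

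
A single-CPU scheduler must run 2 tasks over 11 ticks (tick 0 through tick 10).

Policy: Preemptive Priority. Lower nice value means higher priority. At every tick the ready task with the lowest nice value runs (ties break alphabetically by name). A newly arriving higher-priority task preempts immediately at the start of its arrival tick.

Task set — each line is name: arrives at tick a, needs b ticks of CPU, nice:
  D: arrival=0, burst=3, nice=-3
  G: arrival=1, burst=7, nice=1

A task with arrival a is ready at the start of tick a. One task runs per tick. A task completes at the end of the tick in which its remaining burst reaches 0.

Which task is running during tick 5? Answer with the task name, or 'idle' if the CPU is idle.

running at tick 5 = G

t=0: ready={D} → run D
t=1: ready={D,G} → run D
t=2: ready={D,G} → run D
t=3: ready={G} → run G
t=4: ready={G} → run G
t=5: ready={G} → run G
t=6: ready={G} → run G
t=7: ready={G} → run G
t=8: ready={G} → run G
t=9: ready={G} → run G
t=10: (idle)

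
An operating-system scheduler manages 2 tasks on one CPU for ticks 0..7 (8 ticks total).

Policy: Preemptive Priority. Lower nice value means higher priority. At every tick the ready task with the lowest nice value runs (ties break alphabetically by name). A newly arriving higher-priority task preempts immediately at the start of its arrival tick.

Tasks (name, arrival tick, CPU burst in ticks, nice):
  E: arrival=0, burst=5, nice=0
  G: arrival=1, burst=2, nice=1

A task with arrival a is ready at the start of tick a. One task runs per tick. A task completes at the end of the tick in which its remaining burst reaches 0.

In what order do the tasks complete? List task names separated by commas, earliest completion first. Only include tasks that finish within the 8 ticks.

t=0: ready={E} → run E
t=1: ready={E,G} → run E
t=2: ready={E,G} → run E
t=3: ready={E,G} → run E
t=4: ready={E,G} → run E
t=5: ready={G} → run G
t=6: ready={G} → run G
t=7: (idle)

completion order = E, G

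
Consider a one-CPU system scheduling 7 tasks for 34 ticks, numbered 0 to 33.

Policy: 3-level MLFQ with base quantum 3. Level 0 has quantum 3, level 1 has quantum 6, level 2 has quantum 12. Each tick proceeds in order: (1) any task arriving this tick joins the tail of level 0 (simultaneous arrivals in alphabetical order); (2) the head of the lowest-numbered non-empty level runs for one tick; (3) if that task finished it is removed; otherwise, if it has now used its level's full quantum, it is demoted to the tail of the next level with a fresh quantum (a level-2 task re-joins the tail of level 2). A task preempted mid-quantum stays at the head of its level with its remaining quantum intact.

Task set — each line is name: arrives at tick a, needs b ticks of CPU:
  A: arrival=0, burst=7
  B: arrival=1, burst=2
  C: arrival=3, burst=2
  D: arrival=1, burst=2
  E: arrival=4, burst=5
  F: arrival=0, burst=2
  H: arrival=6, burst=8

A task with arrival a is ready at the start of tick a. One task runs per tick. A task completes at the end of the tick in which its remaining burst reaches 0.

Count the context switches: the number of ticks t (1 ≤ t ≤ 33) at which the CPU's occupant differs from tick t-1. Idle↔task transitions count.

context switches = 10

t=0: L0/L1/L2 = AF/-/- → run A
t=1: L0/L1/L2 = AFBD/-/- → run A
t=2: L0/L1/L2 = AFBD/-/- → run A
t=3: L0/L1/L2 = FBDC/A/- → run F
t=4: L0/L1/L2 = FBDCE/A/- → run F
t=5: L0/L1/L2 = BDCE/A/- → run B
t=6: L0/L1/L2 = BDCEH/A/- → run B
t=7: L0/L1/L2 = DCEH/A/- → run D
t=8: L0/L1/L2 = DCEH/A/- → run D
t=9: L0/L1/L2 = CEH/A/- → run C
t=10: L0/L1/L2 = CEH/A/- → run C
t=11: L0/L1/L2 = EH/A/- → run E
t=12: L0/L1/L2 = EH/A/- → run E
t=13: L0/L1/L2 = EH/A/- → run E
t=14: L0/L1/L2 = H/AE/- → run H
t=15: L0/L1/L2 = H/AE/- → run H
t=16: L0/L1/L2 = H/AE/- → run H
t=17: L0/L1/L2 = -/AEH/- → run A
t=18: L0/L1/L2 = -/AEH/- → run A
t=19: L0/L1/L2 = -/AEH/- → run A
t=20: L0/L1/L2 = -/AEH/- → run A
t=21: L0/L1/L2 = -/EH/- → run E
t=22: L0/L1/L2 = -/EH/- → run E
t=23: L0/L1/L2 = -/H/- → run H
t=24: L0/L1/L2 = -/H/- → run H
t=25: L0/L1/L2 = -/H/- → run H
t=26: L0/L1/L2 = -/H/- → run H
t=27: L0/L1/L2 = -/H/- → run H
t=28: (idle)
t=29: (idle)
t=30: (idle)
t=31: (idle)
t=32: (idle)
t=33: (idle)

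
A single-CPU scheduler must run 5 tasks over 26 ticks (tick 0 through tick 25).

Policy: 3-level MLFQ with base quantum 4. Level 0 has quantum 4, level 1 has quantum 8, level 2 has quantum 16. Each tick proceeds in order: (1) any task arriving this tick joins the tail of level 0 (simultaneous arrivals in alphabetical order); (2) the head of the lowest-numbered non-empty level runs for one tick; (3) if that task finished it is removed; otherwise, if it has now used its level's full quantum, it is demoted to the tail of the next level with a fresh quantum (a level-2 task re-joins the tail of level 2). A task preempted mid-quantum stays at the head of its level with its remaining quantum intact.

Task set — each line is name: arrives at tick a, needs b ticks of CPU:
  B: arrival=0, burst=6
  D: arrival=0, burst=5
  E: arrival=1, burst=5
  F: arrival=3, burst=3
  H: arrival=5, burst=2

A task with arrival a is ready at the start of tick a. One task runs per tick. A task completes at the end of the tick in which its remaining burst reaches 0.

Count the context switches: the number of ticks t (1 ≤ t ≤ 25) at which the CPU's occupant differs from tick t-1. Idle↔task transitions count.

context switches = 8

t=0: L0/L1/L2 = BD/-/- → run B
t=1: L0/L1/L2 = BDE/-/- → run B
t=2: L0/L1/L2 = BDE/-/- → run B
t=3: L0/L1/L2 = BDEF/-/- → run B
t=4: L0/L1/L2 = DEF/B/- → run D
t=5: L0/L1/L2 = DEFH/B/- → run D
t=6: L0/L1/L2 = DEFH/B/- → run D
t=7: L0/L1/L2 = DEFH/B/- → run D
t=8: L0/L1/L2 = EFH/BD/- → run E
t=9: L0/L1/L2 = EFH/BD/- → run E
t=10: L0/L1/L2 = EFH/BD/- → run E
t=11: L0/L1/L2 = EFH/BD/- → run E
t=12: L0/L1/L2 = FH/BDE/- → run F
t=13: L0/L1/L2 = FH/BDE/- → run F
t=14: L0/L1/L2 = FH/BDE/- → run F
t=15: L0/L1/L2 = H/BDE/- → run H
t=16: L0/L1/L2 = H/BDE/- → run H
t=17: L0/L1/L2 = -/BDE/- → run B
t=18: L0/L1/L2 = -/BDE/- → run B
t=19: L0/L1/L2 = -/DE/- → run D
t=20: L0/L1/L2 = -/E/- → run E
t=21: (idle)
t=22: (idle)
t=23: (idle)
t=24: (idle)
t=25: (idle)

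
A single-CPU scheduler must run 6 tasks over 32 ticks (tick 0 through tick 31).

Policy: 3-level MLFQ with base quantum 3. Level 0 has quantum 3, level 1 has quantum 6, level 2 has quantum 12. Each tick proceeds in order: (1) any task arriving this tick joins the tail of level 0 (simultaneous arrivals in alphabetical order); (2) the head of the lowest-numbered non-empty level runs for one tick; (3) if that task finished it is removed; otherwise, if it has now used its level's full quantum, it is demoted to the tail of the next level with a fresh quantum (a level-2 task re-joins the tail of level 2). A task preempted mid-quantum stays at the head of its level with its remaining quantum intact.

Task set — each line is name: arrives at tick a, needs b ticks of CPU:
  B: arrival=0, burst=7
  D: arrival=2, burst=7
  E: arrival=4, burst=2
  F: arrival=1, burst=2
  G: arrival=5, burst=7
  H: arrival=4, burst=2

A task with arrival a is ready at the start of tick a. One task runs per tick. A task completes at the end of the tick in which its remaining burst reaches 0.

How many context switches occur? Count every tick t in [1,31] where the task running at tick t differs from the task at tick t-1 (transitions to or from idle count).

context switches = 9

t=0: L0/L1/L2 = B/-/- → run B
t=1: L0/L1/L2 = BF/-/- → run B
t=2: L0/L1/L2 = BFD/-/- → run B
t=3: L0/L1/L2 = FD/B/- → run F
t=4: L0/L1/L2 = FDEH/B/- → run F
t=5: L0/L1/L2 = DEHG/B/- → run D
t=6: L0/L1/L2 = DEHG/B/- → run D
t=7: L0/L1/L2 = DEHG/B/- → run D
t=8: L0/L1/L2 = EHG/BD/- → run E
t=9: L0/L1/L2 = EHG/BD/- → run E
t=10: L0/L1/L2 = HG/BD/- → run H
t=11: L0/L1/L2 = HG/BD/- → run H
t=12: L0/L1/L2 = G/BD/- → run G
t=13: L0/L1/L2 = G/BD/- → run G
t=14: L0/L1/L2 = G/BD/- → run G
t=15: L0/L1/L2 = -/BDG/- → run B
t=16: L0/L1/L2 = -/BDG/- → run B
t=17: L0/L1/L2 = -/BDG/- → run B
t=18: L0/L1/L2 = -/BDG/- → run B
t=19: L0/L1/L2 = -/DG/- → run D
t=20: L0/L1/L2 = -/DG/- → run D
t=21: L0/L1/L2 = -/DG/- → run D
t=22: L0/L1/L2 = -/DG/- → run D
t=23: L0/L1/L2 = -/G/- → run G
t=24: L0/L1/L2 = -/G/- → run G
t=25: L0/L1/L2 = -/G/- → run G
t=26: L0/L1/L2 = -/G/- → run G
t=27: (idle)
t=28: (idle)
t=29: (idle)
t=30: (idle)
t=31: (idle)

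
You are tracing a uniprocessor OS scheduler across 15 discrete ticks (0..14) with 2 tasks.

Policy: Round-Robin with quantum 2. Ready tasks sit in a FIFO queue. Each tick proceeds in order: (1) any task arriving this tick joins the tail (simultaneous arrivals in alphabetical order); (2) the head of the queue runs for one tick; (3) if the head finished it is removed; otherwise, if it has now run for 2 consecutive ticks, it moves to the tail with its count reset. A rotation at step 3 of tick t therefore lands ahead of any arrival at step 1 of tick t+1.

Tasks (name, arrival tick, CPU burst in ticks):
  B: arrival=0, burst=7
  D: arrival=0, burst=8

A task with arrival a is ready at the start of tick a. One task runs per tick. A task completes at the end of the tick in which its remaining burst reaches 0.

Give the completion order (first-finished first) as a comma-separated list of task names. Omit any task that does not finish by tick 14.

completion order = B, D

t=0: queue=[B,D] q_used=0 → run B
t=1: queue=[B,D] q_used=1 → run B
t=2: queue=[D,B] q_used=0 → run D
t=3: queue=[D,B] q_used=1 → run D
t=4: queue=[B,D] q_used=0 → run B
t=5: queue=[B,D] q_used=1 → run B
t=6: queue=[D,B] q_used=0 → run D
t=7: queue=[D,B] q_used=1 → run D
t=8: queue=[B,D] q_used=0 → run B
t=9: queue=[B,D] q_used=1 → run B
t=10: queue=[D,B] q_used=0 → run D
t=11: queue=[D,B] q_used=1 → run D
t=12: queue=[B,D] q_used=0 → run B
t=13: queue=[D] q_used=0 → run D
t=14: queue=[D] q_used=1 → run D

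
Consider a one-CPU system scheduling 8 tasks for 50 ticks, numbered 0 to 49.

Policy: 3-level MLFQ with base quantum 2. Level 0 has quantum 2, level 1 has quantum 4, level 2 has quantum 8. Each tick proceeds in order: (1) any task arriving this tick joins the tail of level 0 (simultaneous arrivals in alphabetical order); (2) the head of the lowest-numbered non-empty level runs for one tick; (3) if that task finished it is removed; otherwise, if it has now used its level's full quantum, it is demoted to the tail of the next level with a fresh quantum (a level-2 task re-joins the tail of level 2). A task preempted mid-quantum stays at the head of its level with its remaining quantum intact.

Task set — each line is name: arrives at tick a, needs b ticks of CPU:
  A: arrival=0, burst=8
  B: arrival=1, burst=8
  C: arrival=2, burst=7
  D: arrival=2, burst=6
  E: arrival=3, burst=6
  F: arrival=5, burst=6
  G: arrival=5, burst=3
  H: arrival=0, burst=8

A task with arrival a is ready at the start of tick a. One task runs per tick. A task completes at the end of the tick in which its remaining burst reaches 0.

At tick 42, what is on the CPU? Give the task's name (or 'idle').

t=0: L0/L1/L2 = AH/-/- → run A
t=1: L0/L1/L2 = AHB/-/- → run A
t=2: L0/L1/L2 = HBCD/A/- → run H
t=3: L0/L1/L2 = HBCDE/A/- → run H
t=4: L0/L1/L2 = BCDE/AH/- → run B
t=5: L0/L1/L2 = BCDEFG/AH/- → run B
t=6: L0/L1/L2 = CDEFG/AHB/- → run C
t=7: L0/L1/L2 = CDEFG/AHB/- → run C
t=8: L0/L1/L2 = DEFG/AHBC/- → run D
t=9: L0/L1/L2 = DEFG/AHBC/- → run D
t=10: L0/L1/L2 = EFG/AHBCD/- → run E
t=11: L0/L1/L2 = EFG/AHBCD/- → run E
t=12: L0/L1/L2 = FG/AHBCDE/- → run F
t=13: L0/L1/L2 = FG/AHBCDE/- → run F
t=14: L0/L1/L2 = G/AHBCDEF/- → run G
t=15: L0/L1/L2 = G/AHBCDEF/- → run G
t=16: L0/L1/L2 = -/AHBCDEFG/- → run A
t=17: L0/L1/L2 = -/AHBCDEFG/- → run A
t=18: L0/L1/L2 = -/AHBCDEFG/- → run A
t=19: L0/L1/L2 = -/AHBCDEFG/- → run A
t=20: L0/L1/L2 = -/HBCDEFG/A → run H
t=21: L0/L1/L2 = -/HBCDEFG/A → run H
t=22: L0/L1/L2 = -/HBCDEFG/A → run H
t=23: L0/L1/L2 = -/HBCDEFG/A → run H
t=24: L0/L1/L2 = -/BCDEFG/AH → run B
t=25: L0/L1/L2 = -/BCDEFG/AH → run B
t=26: L0/L1/L2 = -/BCDEFG/AH → run B
t=27: L0/L1/L2 = -/BCDEFG/AH → run B
t=28: L0/L1/L2 = -/CDEFG/AHB → run C
t=29: L0/L1/L2 = -/CDEFG/AHB → run C
t=30: L0/L1/L2 = -/CDEFG/AHB → run C
t=31: L0/L1/L2 = -/CDEFG/AHB → run C
t=32: L0/L1/L2 = -/DEFG/AHBC → run D
t=33: L0/L1/L2 = -/DEFG/AHBC → run D
t=34: L0/L1/L2 = -/DEFG/AHBC → run D
t=35: L0/L1/L2 = -/DEFG/AHBC → run D
t=36: L0/L1/L2 = -/EFG/AHBC → run E
t=37: L0/L1/L2 = -/EFG/AHBC → run E
t=38: L0/L1/L2 = -/EFG/AHBC → run E
t=39: L0/L1/L2 = -/EFG/AHBC → run E
t=40: L0/L1/L2 = -/FG/AHBC → run F
t=41: L0/L1/L2 = -/FG/AHBC → run F
t=42: L0/L1/L2 = -/FG/AHBC → run F
t=43: L0/L1/L2 = -/FG/AHBC → run F
t=44: L0/L1/L2 = -/G/AHBC → run G
t=45: L0/L1/L2 = -/-/AHBC → run A
t=46: L0/L1/L2 = -/-/AHBC → run A
t=47: L0/L1/L2 = -/-/HBC → run H
t=48: L0/L1/L2 = -/-/HBC → run H
t=49: L0/L1/L2 = -/-/BC → run B

running at tick 42 = F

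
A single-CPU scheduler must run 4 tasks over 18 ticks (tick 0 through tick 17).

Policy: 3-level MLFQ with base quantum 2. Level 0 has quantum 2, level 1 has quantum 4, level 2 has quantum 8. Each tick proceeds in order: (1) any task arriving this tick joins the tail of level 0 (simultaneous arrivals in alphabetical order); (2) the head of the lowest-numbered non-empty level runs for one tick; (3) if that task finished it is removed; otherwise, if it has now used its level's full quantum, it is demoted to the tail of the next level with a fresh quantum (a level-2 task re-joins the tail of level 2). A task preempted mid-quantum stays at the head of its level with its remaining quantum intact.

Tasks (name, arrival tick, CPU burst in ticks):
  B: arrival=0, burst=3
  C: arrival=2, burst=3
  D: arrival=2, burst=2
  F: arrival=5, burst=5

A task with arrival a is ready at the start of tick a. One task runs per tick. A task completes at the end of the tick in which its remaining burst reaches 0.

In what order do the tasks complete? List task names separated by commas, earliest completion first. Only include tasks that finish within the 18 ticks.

completion order = D, B, C, F

t=0: L0/L1/L2 = B/-/- → run B
t=1: L0/L1/L2 = B/-/- → run B
t=2: L0/L1/L2 = CD/B/- → run C
t=3: L0/L1/L2 = CD/B/- → run C
t=4: L0/L1/L2 = D/BC/- → run D
t=5: L0/L1/L2 = DF/BC/- → run D
t=6: L0/L1/L2 = F/BC/- → run F
t=7: L0/L1/L2 = F/BC/- → run F
t=8: L0/L1/L2 = -/BCF/- → run B
t=9: L0/L1/L2 = -/CF/- → run C
t=10: L0/L1/L2 = -/F/- → run F
t=11: L0/L1/L2 = -/F/- → run F
t=12: L0/L1/L2 = -/F/- → run F
t=13: (idle)
t=14: (idle)
t=15: (idle)
t=16: (idle)
t=17: (idle)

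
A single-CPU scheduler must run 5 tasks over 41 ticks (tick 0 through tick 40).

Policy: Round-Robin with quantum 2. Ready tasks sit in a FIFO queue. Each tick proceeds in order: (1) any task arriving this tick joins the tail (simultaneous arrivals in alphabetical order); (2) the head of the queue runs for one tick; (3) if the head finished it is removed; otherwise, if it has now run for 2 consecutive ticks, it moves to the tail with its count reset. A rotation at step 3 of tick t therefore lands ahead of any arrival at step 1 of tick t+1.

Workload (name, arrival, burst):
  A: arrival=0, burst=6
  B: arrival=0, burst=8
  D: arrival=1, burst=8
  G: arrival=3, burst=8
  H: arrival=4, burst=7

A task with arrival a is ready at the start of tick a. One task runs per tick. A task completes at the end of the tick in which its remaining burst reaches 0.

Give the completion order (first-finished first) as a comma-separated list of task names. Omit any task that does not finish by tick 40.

t=0: queue=[A,B] q_used=0 → run A
t=1: queue=[A,B,D] q_used=1 → run A
t=2: queue=[B,D,A] q_used=0 → run B
t=3: queue=[B,D,A,G] q_used=1 → run B
t=4: queue=[D,A,G,B,H] q_used=0 → run D
t=5: queue=[D,A,G,B,H] q_used=1 → run D
t=6: queue=[A,G,B,H,D] q_used=0 → run A
t=7: queue=[A,G,B,H,D] q_used=1 → run A
t=8: queue=[G,B,H,D,A] q_used=0 → run G
t=9: queue=[G,B,H,D,A] q_used=1 → run G
t=10: queue=[B,H,D,A,G] q_used=0 → run B
t=11: queue=[B,H,D,A,G] q_used=1 → run B
t=12: queue=[H,D,A,G,B] q_used=0 → run H
t=13: queue=[H,D,A,G,B] q_used=1 → run H
t=14: queue=[D,A,G,B,H] q_used=0 → run D
t=15: queue=[D,A,G,B,H] q_used=1 → run D
t=16: queue=[A,G,B,H,D] q_used=0 → run A
t=17: queue=[A,G,B,H,D] q_used=1 → run A
t=18: queue=[G,B,H,D] q_used=0 → run G
t=19: queue=[G,B,H,D] q_used=1 → run G
t=20: queue=[B,H,D,G] q_used=0 → run B
t=21: queue=[B,H,D,G] q_used=1 → run B
t=22: queue=[H,D,G,B] q_used=0 → run H
t=23: queue=[H,D,G,B] q_used=1 → run H
t=24: queue=[D,G,B,H] q_used=0 → run D
t=25: queue=[D,G,B,H] q_used=1 → run D
t=26: queue=[G,B,H,D] q_used=0 → run G
t=27: queue=[G,B,H,D] q_used=1 → run G
t=28: queue=[B,H,D,G] q_used=0 → run B
t=29: queue=[B,H,D,G] q_used=1 → run B
t=30: queue=[H,D,G] q_used=0 → run H
t=31: queue=[H,D,G] q_used=1 → run H
t=32: queue=[D,G,H] q_used=0 → run D
t=33: queue=[D,G,H] q_used=1 → run D
t=34: queue=[G,H] q_used=0 → run G
t=35: queue=[G,H] q_used=1 → run G
t=36: queue=[H] q_used=0 → run H
t=37: (idle)
t=38: (idle)
t=39: (idle)
t=40: (idle)

completion order = A, B, D, G, H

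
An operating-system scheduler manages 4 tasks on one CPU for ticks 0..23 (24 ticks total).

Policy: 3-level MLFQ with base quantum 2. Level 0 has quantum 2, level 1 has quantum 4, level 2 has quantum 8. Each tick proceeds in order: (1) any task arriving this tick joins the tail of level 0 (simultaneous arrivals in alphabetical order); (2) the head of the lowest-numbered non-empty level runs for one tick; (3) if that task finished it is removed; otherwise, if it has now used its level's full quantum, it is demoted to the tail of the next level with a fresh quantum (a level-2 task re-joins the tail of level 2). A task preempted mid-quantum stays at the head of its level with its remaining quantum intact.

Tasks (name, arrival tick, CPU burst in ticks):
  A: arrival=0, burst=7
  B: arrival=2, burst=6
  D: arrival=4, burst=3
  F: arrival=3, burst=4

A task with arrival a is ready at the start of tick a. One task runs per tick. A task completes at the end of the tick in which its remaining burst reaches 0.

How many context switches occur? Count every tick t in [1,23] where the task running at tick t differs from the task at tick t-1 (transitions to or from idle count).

context switches = 9

t=0: L0/L1/L2 = A/-/- → run A
t=1: L0/L1/L2 = A/-/- → run A
t=2: L0/L1/L2 = B/A/- → run B
t=3: L0/L1/L2 = BF/A/- → run B
t=4: L0/L1/L2 = FD/AB/- → run F
t=5: L0/L1/L2 = FD/AB/- → run F
t=6: L0/L1/L2 = D/ABF/- → run D
t=7: L0/L1/L2 = D/ABF/- → run D
t=8: L0/L1/L2 = -/ABFD/- → run A
t=9: L0/L1/L2 = -/ABFD/- → run A
t=10: L0/L1/L2 = -/ABFD/- → run A
t=11: L0/L1/L2 = -/ABFD/- → run A
t=12: L0/L1/L2 = -/BFD/A → run B
t=13: L0/L1/L2 = -/BFD/A → run B
t=14: L0/L1/L2 = -/BFD/A → run B
t=15: L0/L1/L2 = -/BFD/A → run B
t=16: L0/L1/L2 = -/FD/A → run F
t=17: L0/L1/L2 = -/FD/A → run F
t=18: L0/L1/L2 = -/D/A → run D
t=19: L0/L1/L2 = -/-/A → run A
t=20: (idle)
t=21: (idle)
t=22: (idle)
t=23: (idle)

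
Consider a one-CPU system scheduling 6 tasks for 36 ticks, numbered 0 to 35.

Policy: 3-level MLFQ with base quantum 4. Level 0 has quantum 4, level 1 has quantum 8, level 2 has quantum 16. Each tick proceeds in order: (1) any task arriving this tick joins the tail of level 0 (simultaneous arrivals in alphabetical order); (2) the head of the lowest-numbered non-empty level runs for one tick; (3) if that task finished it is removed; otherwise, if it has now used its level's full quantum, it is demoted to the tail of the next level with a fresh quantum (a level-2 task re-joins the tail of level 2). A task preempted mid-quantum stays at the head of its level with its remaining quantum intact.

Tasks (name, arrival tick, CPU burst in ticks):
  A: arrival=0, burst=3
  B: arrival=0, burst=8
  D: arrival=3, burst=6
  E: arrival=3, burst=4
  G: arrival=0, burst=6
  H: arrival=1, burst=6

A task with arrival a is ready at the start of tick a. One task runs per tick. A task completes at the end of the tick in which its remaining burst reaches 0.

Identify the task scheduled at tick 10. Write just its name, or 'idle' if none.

t=0: L0/L1/L2 = ABG/-/- → run A
t=1: L0/L1/L2 = ABGH/-/- → run A
t=2: L0/L1/L2 = ABGH/-/- → run A
t=3: L0/L1/L2 = BGHDE/-/- → run B
t=4: L0/L1/L2 = BGHDE/-/- → run B
t=5: L0/L1/L2 = BGHDE/-/- → run B
t=6: L0/L1/L2 = BGHDE/-/- → run B
t=7: L0/L1/L2 = GHDE/B/- → run G
t=8: L0/L1/L2 = GHDE/B/- → run G
t=9: L0/L1/L2 = GHDE/B/- → run G
t=10: L0/L1/L2 = GHDE/B/- → run G
t=11: L0/L1/L2 = HDE/BG/- → run H
t=12: L0/L1/L2 = HDE/BG/- → run H
t=13: L0/L1/L2 = HDE/BG/- → run H
t=14: L0/L1/L2 = HDE/BG/- → run H
t=15: L0/L1/L2 = DE/BGH/- → run D
t=16: L0/L1/L2 = DE/BGH/- → run D
t=17: L0/L1/L2 = DE/BGH/- → run D
t=18: L0/L1/L2 = DE/BGH/- → run D
t=19: L0/L1/L2 = E/BGHD/- → run E
t=20: L0/L1/L2 = E/BGHD/- → run E
t=21: L0/L1/L2 = E/BGHD/- → run E
t=22: L0/L1/L2 = E/BGHD/- → run E
t=23: L0/L1/L2 = -/BGHD/- → run B
t=24: L0/L1/L2 = -/BGHD/- → run B
t=25: L0/L1/L2 = -/BGHD/- → run B
t=26: L0/L1/L2 = -/BGHD/- → run B
t=27: L0/L1/L2 = -/GHD/- → run G
t=28: L0/L1/L2 = -/GHD/- → run G
t=29: L0/L1/L2 = -/HD/- → run H
t=30: L0/L1/L2 = -/HD/- → run H
t=31: L0/L1/L2 = -/D/- → run D
t=32: L0/L1/L2 = -/D/- → run D
t=33: (idle)
t=34: (idle)
t=35: (idle)

running at tick 10 = G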